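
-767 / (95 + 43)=-767 / 138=-5.56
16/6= 8/3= 2.67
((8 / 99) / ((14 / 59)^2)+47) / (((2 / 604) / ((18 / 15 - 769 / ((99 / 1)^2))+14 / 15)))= 7145361174982 / 237723255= 30057.48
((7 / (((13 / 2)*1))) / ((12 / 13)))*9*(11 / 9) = 77 / 6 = 12.83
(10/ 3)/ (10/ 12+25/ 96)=64/ 21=3.05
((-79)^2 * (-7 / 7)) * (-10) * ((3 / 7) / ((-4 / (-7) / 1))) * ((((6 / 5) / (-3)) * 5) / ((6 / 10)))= -156025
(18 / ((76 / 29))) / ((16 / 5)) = 1305 / 608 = 2.15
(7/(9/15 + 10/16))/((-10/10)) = -40/7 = -5.71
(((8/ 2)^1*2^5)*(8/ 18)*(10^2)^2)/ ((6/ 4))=10240000/ 27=379259.26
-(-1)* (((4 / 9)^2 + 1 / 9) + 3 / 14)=593 / 1134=0.52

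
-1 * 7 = -7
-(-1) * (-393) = -393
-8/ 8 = -1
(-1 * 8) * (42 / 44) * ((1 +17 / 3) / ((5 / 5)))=-560 / 11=-50.91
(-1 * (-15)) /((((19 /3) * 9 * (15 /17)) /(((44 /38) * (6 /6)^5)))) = 374 /1083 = 0.35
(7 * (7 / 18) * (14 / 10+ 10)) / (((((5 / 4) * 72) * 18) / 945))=18.10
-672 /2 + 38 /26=-4349 /13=-334.54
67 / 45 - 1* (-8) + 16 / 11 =5417 / 495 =10.94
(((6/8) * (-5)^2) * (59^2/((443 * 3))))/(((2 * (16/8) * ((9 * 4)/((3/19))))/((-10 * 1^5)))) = -435125/808032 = -0.54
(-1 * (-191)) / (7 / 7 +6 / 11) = 2101 / 17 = 123.59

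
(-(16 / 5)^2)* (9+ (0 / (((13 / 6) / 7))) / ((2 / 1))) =-2304 / 25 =-92.16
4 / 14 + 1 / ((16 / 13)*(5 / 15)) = 305 / 112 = 2.72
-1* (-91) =91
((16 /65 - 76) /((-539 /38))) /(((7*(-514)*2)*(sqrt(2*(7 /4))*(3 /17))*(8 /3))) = -397613*sqrt(14) /1764783020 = -0.00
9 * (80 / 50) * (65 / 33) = 312 / 11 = 28.36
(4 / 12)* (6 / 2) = 1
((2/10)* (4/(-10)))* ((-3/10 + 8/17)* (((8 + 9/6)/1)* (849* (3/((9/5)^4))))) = -779665/24786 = -31.46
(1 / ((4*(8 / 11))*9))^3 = 1331 / 23887872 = 0.00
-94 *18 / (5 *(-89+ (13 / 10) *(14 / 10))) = 3.88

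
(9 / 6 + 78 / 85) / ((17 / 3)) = 1233 / 2890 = 0.43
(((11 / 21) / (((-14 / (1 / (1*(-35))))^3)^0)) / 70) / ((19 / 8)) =44 / 13965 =0.00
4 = 4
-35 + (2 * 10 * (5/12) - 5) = -31.67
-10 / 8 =-5 / 4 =-1.25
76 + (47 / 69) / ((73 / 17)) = 383611 / 5037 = 76.16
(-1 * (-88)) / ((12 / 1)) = 22 / 3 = 7.33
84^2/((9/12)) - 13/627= 5898803/627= 9407.98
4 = 4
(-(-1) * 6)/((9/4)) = 8/3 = 2.67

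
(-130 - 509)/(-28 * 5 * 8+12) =639/1108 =0.58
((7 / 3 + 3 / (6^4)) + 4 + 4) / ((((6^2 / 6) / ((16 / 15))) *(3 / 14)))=8.57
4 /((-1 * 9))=-4 /9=-0.44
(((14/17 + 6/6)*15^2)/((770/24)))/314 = 8370/205513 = 0.04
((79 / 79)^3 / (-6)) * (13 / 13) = -1 / 6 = -0.17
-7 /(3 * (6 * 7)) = -1 /18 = -0.06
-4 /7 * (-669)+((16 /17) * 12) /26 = 592068 /1547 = 382.72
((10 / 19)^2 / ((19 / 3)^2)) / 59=900 / 7688939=0.00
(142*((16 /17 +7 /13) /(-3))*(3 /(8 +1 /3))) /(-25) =139302 /138125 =1.01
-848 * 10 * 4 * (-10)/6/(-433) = -130.56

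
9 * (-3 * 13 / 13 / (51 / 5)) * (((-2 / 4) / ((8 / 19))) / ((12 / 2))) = 285 / 544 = 0.52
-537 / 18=-179 / 6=-29.83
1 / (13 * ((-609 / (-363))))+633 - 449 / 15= 23874209 / 39585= 603.11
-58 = -58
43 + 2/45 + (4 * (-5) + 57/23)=26416/1035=25.52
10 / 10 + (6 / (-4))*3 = -7 / 2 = -3.50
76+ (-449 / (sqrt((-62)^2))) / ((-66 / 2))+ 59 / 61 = 9633359 / 124806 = 77.19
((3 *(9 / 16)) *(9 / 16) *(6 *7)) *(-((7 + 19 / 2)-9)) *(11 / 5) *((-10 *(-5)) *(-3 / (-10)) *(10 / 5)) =-2525985 / 128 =-19734.26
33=33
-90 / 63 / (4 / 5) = -1.79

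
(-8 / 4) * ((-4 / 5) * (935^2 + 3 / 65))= 454597024 / 325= 1398760.07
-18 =-18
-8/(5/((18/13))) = -144/65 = -2.22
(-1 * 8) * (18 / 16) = -9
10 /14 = 5 /7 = 0.71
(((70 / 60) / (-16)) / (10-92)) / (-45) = -7 / 354240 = -0.00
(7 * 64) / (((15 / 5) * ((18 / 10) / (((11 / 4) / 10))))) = 616 / 27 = 22.81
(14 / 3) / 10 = 7 / 15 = 0.47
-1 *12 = -12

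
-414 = -414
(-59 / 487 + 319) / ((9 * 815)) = 0.04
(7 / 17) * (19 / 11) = 133 / 187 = 0.71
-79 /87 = -0.91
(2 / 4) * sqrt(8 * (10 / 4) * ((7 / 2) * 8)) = 2 * sqrt(35) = 11.83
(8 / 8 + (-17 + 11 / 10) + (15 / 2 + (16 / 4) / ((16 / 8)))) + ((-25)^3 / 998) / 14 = -455369 / 69860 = -6.52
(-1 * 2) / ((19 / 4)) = -8 / 19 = -0.42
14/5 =2.80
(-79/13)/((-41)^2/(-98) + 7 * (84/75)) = 193550/296621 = 0.65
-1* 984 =-984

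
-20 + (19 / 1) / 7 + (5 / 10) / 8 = -17.22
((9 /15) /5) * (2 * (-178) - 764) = -672 /5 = -134.40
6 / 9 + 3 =11 / 3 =3.67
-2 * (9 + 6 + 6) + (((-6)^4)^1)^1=1254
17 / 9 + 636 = 637.89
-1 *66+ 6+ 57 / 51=-1001 / 17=-58.88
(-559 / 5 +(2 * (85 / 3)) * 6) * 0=0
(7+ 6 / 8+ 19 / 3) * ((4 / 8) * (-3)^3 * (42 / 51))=-10647 / 68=-156.57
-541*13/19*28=-196924/19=-10364.42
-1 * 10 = -10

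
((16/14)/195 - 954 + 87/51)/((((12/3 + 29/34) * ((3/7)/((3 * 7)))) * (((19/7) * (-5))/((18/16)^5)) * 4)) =7104215377161/22257664000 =319.18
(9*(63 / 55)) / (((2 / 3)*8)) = 1701 / 880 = 1.93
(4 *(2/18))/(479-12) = 4/4203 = 0.00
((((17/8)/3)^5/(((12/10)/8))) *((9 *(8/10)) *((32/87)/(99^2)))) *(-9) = -1419857/491147712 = -0.00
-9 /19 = -0.47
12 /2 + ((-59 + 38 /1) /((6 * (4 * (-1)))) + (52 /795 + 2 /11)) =498271 /69960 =7.12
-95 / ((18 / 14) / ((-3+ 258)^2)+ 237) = -4804625 / 11986276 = -0.40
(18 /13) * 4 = 72 /13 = 5.54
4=4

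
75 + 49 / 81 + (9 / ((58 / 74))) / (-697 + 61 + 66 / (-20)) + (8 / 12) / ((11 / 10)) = 76.19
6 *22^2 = 2904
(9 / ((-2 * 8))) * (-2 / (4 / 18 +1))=81 / 88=0.92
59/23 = 2.57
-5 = -5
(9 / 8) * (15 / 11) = 135 / 88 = 1.53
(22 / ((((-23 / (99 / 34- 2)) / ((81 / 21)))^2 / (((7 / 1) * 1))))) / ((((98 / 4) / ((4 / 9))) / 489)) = 1674826956 / 52438183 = 31.94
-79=-79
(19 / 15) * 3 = 3.80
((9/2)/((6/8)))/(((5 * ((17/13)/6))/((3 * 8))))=11232/85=132.14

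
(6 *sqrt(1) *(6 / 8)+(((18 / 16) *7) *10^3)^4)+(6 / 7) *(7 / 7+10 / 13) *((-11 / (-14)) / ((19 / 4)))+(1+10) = 93094769034668350015 / 24206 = 3845937744140640.75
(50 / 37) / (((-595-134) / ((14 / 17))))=-700 / 458541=-0.00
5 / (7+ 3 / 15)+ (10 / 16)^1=1.32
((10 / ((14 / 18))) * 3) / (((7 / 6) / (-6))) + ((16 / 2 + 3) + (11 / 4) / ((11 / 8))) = -9083 / 49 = -185.37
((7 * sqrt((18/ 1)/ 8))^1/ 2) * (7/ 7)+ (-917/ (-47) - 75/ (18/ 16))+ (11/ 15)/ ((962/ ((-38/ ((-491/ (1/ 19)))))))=-41.91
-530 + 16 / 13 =-6874 / 13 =-528.77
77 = 77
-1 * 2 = -2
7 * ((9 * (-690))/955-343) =-467285/191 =-2446.52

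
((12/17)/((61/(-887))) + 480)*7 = 3409812/1037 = 3288.15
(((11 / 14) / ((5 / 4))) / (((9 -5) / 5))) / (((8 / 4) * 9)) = 11 / 252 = 0.04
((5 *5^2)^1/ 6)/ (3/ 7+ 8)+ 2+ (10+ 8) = 7955/ 354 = 22.47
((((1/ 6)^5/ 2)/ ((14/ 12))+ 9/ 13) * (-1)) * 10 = -6.92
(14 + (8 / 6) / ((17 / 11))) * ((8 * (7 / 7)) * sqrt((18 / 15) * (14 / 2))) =6064 * sqrt(210) / 255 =344.61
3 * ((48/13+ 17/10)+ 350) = 138603/130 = 1066.18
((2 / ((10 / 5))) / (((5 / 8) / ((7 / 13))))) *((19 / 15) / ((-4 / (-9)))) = 798 / 325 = 2.46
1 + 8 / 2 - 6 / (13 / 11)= -1 / 13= -0.08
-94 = -94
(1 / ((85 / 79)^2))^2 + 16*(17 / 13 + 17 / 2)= 106995626053 / 678608125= 157.67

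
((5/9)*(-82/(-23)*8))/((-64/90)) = -1025/46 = -22.28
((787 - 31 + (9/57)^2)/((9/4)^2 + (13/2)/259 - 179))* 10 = -1256668000/28907797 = -43.47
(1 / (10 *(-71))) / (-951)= 1 / 675210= 0.00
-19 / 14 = -1.36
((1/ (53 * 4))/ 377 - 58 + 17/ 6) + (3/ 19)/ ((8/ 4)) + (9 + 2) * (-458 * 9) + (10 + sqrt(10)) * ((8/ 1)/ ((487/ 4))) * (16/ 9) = -302147566301179/ 6655830948 + 512 * sqrt(10)/ 4383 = -45395.55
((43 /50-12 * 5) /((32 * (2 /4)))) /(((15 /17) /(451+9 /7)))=-79575827 /42000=-1894.66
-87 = -87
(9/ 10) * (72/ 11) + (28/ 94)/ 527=8025926/ 1362295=5.89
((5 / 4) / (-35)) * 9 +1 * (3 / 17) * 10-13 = -5501 / 476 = -11.56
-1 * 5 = -5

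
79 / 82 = 0.96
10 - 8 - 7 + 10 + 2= 7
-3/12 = -1/4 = -0.25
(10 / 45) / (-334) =-1 / 1503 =-0.00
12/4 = 3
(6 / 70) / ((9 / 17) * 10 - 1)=51 / 2555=0.02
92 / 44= 23 / 11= 2.09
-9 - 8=-17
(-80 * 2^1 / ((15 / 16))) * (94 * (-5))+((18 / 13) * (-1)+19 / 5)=15642071 / 195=80215.75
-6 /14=-3 /7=-0.43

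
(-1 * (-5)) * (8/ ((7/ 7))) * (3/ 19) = 120/ 19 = 6.32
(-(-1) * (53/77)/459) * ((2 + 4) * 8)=848/11781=0.07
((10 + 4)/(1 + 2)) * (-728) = -10192/3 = -3397.33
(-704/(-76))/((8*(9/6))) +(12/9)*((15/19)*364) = 21884/57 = 383.93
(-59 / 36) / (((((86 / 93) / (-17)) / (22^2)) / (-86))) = -1254084.33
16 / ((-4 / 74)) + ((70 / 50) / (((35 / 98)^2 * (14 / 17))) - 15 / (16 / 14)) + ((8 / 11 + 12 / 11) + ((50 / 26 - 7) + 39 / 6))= -292.56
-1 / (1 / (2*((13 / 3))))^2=-676 / 9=-75.11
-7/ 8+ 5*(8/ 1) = 39.12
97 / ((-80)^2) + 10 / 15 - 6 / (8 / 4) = -44509 / 19200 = -2.32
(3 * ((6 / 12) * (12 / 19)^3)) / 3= 864 / 6859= 0.13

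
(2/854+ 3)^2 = 1643524/182329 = 9.01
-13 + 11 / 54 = -12.80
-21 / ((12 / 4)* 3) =-7 / 3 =-2.33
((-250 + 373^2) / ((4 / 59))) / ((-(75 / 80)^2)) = -58267456 / 25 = -2330698.24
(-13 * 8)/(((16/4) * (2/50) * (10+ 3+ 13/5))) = -125/3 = -41.67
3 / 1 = 3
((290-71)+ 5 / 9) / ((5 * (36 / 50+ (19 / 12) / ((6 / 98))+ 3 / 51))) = 671840 / 407591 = 1.65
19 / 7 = 2.71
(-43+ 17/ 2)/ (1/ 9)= -621/ 2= -310.50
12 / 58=0.21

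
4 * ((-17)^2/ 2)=578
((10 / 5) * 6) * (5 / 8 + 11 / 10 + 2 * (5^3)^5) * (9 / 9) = 732421875020.70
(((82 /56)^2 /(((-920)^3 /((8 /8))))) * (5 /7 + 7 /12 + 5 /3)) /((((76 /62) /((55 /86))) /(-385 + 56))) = 0.00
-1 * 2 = -2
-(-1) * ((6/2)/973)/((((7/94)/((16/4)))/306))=345168/6811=50.68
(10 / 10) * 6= 6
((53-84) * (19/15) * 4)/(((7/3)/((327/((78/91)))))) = -128402/5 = -25680.40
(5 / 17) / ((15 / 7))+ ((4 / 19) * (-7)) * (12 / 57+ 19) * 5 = -2603573 / 18411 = -141.41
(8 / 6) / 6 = 2 / 9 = 0.22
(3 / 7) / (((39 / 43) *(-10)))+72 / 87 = 20593 / 26390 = 0.78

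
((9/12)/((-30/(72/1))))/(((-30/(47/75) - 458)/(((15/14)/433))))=1269/144130112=0.00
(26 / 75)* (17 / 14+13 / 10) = 2288 / 2625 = 0.87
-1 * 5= -5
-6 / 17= -0.35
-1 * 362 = -362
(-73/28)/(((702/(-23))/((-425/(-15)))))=142715/58968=2.42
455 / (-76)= -455 / 76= -5.99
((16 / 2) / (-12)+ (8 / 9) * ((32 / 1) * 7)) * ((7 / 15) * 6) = 25004 / 45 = 555.64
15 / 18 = 5 / 6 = 0.83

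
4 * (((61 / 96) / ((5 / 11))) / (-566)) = -671 / 67920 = -0.01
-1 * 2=-2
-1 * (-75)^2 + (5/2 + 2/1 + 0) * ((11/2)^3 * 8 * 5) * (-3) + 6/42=-1336543/14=-95467.36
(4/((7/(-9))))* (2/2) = -36/7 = -5.14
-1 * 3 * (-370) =1110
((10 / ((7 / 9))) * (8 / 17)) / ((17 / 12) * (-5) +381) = 8640 / 533953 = 0.02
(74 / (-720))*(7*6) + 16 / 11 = -1889 / 660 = -2.86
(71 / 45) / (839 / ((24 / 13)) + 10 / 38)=10792 / 3110295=0.00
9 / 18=1 / 2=0.50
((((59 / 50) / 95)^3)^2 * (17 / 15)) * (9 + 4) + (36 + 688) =124735905190439009397934661 / 172287161865234375000000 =724.00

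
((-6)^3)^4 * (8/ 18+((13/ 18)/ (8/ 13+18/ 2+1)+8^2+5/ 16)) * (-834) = -2706769547730432/ 23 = -117685632510018.78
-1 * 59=-59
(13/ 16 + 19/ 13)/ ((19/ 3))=1419/ 3952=0.36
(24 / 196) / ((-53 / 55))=-330 / 2597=-0.13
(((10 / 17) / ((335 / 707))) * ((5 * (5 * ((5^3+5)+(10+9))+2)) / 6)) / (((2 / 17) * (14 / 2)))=125745 / 134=938.40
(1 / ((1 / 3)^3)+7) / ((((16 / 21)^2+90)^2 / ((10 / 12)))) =5510295 / 1595682916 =0.00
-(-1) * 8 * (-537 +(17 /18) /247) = -4295.97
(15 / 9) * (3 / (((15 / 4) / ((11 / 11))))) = 4 / 3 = 1.33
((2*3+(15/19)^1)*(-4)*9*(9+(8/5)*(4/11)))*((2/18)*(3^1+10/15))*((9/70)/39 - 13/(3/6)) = 1072182554/43225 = 24804.69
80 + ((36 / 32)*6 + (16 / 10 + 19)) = 2147 / 20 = 107.35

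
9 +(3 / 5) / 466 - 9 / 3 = 6.00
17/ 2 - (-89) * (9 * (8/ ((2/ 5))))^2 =5767217/ 2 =2883608.50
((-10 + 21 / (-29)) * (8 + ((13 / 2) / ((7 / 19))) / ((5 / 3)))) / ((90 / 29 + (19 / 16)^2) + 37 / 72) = -466111872 / 11757095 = -39.65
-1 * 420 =-420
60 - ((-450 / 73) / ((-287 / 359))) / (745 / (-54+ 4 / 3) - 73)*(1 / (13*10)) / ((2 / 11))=225024007515 / 3750166147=60.00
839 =839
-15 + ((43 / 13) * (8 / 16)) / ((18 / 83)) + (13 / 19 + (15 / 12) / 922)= -6.69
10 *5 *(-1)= -50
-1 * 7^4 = -2401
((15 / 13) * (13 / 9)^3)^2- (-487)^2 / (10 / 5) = -14003164231 / 118098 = -118572.41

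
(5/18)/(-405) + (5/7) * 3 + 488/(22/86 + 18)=231325159/8011710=28.87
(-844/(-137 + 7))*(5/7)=4.64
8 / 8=1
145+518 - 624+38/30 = 604/15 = 40.27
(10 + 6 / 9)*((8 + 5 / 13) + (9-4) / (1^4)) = 1856 / 13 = 142.77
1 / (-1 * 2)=-1 / 2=-0.50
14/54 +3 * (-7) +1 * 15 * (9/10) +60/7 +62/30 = 6421/1890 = 3.40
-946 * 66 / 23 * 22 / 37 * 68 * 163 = -15224893728 / 851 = -17890591.92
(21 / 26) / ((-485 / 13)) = -21 / 970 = -0.02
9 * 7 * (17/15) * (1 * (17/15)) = 2023/25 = 80.92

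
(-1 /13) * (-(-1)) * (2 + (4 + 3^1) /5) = -17 /65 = -0.26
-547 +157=-390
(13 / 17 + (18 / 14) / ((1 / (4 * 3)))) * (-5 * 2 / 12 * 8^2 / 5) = -61664 / 357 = -172.73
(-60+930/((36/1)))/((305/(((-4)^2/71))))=-328/12993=-0.03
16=16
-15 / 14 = -1.07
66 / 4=33 / 2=16.50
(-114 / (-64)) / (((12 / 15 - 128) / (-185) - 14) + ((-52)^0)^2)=-52725 / 364448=-0.14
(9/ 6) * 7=21/ 2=10.50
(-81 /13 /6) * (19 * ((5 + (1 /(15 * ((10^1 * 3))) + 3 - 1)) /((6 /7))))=-161.19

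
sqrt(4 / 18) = sqrt(2) / 3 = 0.47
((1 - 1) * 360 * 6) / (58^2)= 0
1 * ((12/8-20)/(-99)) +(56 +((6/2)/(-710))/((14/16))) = 27643249/492030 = 56.18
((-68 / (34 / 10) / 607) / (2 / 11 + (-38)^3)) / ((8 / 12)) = 33 / 36637913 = 0.00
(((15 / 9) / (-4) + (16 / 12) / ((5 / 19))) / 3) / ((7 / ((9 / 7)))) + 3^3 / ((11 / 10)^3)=20.57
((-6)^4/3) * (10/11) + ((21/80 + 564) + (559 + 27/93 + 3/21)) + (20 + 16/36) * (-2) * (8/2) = 2325092023/1718640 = 1352.87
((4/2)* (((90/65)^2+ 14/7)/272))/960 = 331/11032320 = 0.00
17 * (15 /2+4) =391 /2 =195.50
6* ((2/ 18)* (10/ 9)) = 0.74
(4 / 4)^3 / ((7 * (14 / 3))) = 3 / 98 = 0.03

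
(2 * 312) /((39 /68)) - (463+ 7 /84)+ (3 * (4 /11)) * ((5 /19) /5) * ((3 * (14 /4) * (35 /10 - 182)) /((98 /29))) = 1487425 /2508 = 593.07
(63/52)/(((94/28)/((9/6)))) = 0.54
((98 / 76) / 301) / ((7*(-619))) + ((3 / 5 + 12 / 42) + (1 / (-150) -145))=-38264772473 / 265504575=-144.12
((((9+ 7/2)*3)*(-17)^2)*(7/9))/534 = 50575/3204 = 15.78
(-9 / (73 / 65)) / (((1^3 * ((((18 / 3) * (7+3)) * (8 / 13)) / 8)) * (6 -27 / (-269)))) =-45461 / 159724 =-0.28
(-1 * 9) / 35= -9 / 35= -0.26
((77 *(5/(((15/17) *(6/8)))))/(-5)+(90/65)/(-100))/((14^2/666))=-25188157/63700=-395.42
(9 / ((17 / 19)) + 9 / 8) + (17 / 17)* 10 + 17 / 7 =22479 / 952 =23.61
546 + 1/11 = 6007/11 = 546.09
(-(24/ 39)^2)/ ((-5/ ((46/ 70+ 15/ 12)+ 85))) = 194672/ 29575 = 6.58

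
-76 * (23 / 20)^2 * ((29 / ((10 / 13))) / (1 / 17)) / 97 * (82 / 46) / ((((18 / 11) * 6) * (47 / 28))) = -8841914081 / 123093000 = -71.83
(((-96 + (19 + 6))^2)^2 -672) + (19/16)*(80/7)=177877158/7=25411022.57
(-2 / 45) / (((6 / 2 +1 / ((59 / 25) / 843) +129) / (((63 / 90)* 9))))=-413 / 721575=-0.00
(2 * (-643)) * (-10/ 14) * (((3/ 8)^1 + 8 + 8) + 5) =549765/ 28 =19634.46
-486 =-486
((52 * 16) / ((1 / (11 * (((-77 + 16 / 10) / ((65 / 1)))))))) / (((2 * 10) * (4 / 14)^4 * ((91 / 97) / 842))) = -8936524058 / 125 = -71492192.46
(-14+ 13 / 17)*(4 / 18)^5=-800 / 111537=-0.01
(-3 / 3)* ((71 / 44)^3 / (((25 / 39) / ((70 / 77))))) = -13958529 / 2342560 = -5.96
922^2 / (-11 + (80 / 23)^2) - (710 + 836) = 772454.75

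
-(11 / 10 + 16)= -171 / 10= -17.10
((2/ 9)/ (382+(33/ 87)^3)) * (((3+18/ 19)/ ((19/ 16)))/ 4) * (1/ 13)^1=4877800/ 131187122391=0.00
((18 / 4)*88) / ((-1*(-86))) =198 / 43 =4.60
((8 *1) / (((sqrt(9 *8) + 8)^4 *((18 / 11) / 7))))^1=44429 / 144 - 1309 *sqrt(2) / 6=0.00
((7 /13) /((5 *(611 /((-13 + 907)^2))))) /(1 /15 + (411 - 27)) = 2397708 /6537089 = 0.37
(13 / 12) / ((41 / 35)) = 455 / 492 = 0.92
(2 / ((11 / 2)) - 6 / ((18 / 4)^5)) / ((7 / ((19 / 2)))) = 741266 / 1515591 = 0.49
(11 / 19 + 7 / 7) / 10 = 3 / 19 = 0.16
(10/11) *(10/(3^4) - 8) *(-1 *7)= 4060/81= 50.12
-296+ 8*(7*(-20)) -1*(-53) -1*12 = -1375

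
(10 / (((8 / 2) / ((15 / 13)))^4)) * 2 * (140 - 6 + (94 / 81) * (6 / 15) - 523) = -98348125 / 1827904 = -53.80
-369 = -369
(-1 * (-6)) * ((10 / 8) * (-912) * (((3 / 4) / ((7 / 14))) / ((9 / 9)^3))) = -10260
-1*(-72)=72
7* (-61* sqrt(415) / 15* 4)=-1708* sqrt(415) / 15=-2319.64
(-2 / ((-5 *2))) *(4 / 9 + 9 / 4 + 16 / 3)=289 / 180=1.61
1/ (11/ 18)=18/ 11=1.64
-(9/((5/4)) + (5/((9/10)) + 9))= -979/45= -21.76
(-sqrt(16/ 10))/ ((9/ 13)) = -26 * sqrt(10)/ 45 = -1.83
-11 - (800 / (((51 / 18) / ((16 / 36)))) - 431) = 15020 / 51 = 294.51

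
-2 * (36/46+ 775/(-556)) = 7817/6394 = 1.22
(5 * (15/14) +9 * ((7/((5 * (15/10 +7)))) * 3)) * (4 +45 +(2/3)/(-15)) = 8567467/17850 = 479.97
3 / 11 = 0.27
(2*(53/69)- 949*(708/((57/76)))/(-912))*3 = 1289807/437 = 2951.50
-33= -33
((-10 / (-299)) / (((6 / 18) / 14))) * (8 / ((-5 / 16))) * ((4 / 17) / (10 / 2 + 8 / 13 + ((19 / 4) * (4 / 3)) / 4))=-516096 / 439093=-1.18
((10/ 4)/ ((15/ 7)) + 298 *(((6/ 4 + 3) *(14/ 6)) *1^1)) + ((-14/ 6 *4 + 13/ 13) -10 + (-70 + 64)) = 18635/ 6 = 3105.83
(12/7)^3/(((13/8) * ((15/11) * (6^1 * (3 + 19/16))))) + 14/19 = 23480902/28381535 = 0.83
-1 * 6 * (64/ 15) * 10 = -256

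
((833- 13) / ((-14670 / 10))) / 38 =-410 / 27873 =-0.01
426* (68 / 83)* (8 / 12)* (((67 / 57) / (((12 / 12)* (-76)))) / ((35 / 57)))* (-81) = 26201556 / 55195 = 474.71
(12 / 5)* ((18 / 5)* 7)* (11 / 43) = 16632 / 1075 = 15.47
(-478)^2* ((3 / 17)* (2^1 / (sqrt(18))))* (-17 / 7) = -228484* sqrt(2) / 7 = -46160.74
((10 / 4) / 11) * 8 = 20 / 11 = 1.82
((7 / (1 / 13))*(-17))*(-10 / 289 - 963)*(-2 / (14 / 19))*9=-36394040.65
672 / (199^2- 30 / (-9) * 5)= 0.02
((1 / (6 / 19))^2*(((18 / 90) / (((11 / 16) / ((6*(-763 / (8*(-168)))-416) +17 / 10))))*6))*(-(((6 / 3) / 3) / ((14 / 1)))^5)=23733223 / 13477533300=0.00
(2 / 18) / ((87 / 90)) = 10 / 87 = 0.11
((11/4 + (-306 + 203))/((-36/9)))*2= 401/8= 50.12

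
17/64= 0.27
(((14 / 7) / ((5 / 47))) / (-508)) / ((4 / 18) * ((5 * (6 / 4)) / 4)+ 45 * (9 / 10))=-282 / 311785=-0.00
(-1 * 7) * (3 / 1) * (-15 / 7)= 45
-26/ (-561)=26/ 561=0.05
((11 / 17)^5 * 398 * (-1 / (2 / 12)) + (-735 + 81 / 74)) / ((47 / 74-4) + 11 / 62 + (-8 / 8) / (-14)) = 7636277604375 / 23681794903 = 322.45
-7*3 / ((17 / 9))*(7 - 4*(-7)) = -6615 / 17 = -389.12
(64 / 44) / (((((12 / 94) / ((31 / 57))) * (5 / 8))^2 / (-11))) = -543449344 / 731025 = -743.41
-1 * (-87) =87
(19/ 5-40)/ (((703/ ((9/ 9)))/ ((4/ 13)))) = -724/ 45695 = -0.02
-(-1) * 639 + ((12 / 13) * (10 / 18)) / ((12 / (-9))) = 8302 / 13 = 638.62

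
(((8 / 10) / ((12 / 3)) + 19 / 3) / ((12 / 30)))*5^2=1225 / 3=408.33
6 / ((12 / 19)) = 19 / 2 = 9.50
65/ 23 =2.83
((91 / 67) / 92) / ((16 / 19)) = 1729 / 98624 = 0.02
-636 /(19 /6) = -3816 /19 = -200.84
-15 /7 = -2.14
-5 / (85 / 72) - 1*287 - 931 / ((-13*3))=-177262 / 663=-267.36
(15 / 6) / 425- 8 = -1359 / 170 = -7.99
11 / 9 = 1.22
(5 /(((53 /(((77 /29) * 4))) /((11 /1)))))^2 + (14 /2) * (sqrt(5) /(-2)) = 286963600 /2362369- 7 * sqrt(5) /2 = 113.65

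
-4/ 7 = -0.57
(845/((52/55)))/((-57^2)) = -3575/12996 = -0.28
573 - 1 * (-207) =780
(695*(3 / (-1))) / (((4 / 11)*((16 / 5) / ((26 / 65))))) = -22935 / 32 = -716.72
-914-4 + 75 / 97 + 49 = -84218 / 97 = -868.23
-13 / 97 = -0.13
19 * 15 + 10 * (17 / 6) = 313.33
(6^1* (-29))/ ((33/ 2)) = -116/ 11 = -10.55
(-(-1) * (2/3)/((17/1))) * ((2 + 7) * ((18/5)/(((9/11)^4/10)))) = 117128/4131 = 28.35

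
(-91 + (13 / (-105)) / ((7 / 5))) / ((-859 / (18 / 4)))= 20085 / 42091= 0.48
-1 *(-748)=748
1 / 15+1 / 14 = 29 / 210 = 0.14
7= 7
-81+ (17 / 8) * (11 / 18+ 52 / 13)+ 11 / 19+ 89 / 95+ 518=6132941 / 13680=448.31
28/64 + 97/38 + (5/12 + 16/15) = 20399/4560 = 4.47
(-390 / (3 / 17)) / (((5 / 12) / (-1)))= 5304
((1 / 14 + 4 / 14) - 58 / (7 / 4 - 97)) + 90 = 485213 / 5334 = 90.97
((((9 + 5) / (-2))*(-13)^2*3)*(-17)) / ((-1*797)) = -60333 / 797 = -75.70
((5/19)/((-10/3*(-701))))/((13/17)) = 51/346294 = 0.00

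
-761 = -761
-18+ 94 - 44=32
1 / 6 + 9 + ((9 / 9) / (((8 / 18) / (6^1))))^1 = 68 / 3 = 22.67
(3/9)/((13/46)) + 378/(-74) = -5669/1443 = -3.93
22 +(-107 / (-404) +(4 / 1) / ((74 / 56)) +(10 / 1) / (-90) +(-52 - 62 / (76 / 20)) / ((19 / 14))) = -1221785045 / 48566052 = -25.16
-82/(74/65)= -2665/37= -72.03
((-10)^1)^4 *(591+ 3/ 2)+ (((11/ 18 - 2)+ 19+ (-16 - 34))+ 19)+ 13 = 106649993/ 18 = 5924999.61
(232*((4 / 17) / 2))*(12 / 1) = 5568 / 17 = 327.53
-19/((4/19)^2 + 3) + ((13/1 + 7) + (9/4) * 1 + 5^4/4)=378625/2198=172.26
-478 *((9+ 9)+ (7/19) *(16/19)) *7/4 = -5529265/361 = -15316.52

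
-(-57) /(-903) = -19 /301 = -0.06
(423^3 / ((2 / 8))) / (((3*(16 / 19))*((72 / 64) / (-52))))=-5539164696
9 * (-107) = -963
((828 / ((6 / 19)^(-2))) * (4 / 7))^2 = 14216269824 / 6385729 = 2226.26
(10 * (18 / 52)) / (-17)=-45 / 221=-0.20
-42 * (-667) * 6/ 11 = 168084/ 11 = 15280.36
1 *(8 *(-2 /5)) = -16 /5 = -3.20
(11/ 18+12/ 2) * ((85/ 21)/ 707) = 0.04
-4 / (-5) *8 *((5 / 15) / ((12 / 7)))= 56 / 45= 1.24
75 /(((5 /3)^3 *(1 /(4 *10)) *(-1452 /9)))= -486 /121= -4.02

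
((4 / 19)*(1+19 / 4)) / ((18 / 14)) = 161 / 171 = 0.94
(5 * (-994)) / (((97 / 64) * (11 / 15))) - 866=-5695222 / 1067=-5337.60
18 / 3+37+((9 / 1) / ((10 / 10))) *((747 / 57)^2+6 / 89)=51063842 / 32129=1589.34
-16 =-16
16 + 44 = 60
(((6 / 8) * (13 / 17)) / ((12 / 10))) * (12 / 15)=13 / 34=0.38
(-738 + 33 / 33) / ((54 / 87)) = -21373 / 18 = -1187.39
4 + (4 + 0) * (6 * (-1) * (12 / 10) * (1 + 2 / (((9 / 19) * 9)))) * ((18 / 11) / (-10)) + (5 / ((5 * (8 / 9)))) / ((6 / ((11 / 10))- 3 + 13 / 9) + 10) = 33313057 / 3027200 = 11.00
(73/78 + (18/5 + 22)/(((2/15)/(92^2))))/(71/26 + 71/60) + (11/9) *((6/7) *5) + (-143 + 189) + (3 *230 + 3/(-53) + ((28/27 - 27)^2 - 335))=343717524630013/825711327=416268.39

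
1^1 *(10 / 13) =10 / 13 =0.77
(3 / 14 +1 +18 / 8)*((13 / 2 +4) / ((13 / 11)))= 3201 / 104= 30.78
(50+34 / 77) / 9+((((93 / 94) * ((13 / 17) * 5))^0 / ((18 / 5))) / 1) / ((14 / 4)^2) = 27298 / 4851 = 5.63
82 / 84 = 41 / 42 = 0.98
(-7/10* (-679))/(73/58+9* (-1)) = -137837/2245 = -61.40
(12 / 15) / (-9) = -4 / 45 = -0.09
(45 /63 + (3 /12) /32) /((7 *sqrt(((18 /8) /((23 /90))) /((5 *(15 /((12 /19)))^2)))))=61465 *sqrt(46) /225792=1.85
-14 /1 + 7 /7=-13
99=99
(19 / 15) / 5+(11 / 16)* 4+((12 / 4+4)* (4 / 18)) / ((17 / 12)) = 20917 / 5100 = 4.10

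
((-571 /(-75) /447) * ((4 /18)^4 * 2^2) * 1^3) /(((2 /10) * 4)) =9136 /43991505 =0.00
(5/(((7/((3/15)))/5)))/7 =5/49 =0.10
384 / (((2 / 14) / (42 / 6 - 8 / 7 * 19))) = -39552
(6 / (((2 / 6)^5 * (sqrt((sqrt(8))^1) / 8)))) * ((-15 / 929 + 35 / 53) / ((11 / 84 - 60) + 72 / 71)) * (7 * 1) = -7723005937920 * 2^(1 / 4) / 17282728607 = -531.41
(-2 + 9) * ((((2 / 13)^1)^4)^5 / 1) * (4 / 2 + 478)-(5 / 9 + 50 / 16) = -5036315400343158179776345 / 1368357391791417559593672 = -3.68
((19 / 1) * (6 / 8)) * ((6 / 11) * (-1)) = -7.77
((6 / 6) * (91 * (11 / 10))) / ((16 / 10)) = 1001 / 16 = 62.56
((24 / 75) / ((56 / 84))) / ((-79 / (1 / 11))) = -0.00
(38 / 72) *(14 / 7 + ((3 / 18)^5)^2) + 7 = 17535191059 / 2176782336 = 8.06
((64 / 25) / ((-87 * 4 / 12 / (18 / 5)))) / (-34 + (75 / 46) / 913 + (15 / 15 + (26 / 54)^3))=952296922368 / 98547774954875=0.01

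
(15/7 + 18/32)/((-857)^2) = 303/82258288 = 0.00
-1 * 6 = -6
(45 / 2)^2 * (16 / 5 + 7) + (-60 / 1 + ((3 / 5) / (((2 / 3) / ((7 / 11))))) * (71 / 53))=59518671 / 11660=5104.52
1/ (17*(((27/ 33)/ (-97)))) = -1067/ 153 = -6.97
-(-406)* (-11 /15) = -297.73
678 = 678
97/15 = 6.47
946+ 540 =1486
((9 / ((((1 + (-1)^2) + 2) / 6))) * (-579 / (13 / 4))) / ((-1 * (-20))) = -120.25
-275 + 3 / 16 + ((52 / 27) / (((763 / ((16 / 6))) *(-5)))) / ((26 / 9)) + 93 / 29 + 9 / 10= -4312737503 / 15931440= -270.71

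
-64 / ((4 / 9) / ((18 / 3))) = -864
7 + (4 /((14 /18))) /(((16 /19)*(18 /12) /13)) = 839 /14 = 59.93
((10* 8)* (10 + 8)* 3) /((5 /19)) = 16416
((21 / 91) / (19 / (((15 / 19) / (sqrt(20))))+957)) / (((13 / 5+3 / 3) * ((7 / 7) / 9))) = 645975 / 1057989946 - 16245 * sqrt(5) / 528994973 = 0.00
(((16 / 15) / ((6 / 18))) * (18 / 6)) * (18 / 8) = 108 / 5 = 21.60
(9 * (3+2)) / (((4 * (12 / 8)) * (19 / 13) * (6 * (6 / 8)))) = 65 / 57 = 1.14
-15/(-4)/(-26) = -15/104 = -0.14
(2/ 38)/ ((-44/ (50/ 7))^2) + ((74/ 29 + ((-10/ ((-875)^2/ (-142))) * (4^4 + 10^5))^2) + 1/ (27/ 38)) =5838051150759347950663/ 168831285820312500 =34579.20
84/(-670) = -42/335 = -0.13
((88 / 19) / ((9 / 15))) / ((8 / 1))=55 / 57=0.96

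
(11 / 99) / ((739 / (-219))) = -73 / 2217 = -0.03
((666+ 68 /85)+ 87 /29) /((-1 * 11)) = -3349 /55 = -60.89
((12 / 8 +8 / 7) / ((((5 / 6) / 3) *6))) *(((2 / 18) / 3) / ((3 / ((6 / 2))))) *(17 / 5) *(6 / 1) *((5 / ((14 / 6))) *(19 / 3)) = 11951 / 735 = 16.26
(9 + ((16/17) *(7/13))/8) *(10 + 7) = 2003/13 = 154.08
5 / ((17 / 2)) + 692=11774 / 17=692.59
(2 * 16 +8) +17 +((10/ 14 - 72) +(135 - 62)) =411/ 7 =58.71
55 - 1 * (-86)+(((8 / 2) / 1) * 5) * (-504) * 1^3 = -9939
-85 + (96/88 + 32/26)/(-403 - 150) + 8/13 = -84.39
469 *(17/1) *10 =79730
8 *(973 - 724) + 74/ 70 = 69757/ 35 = 1993.06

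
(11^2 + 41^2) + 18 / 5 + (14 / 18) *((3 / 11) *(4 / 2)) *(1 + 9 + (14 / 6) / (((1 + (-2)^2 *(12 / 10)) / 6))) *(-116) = 65708 / 55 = 1194.69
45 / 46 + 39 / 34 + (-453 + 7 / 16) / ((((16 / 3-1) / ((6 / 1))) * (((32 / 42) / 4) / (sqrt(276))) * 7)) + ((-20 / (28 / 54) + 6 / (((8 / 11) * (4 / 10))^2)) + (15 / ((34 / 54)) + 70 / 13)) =289933223 / 4554368-15039 * sqrt(69) / 16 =-7744.05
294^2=86436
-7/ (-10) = 7/ 10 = 0.70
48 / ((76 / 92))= 1104 / 19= 58.11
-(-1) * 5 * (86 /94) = 215 /47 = 4.57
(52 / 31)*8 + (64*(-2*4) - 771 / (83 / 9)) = -1497957 / 2573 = -582.18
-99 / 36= -11 / 4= -2.75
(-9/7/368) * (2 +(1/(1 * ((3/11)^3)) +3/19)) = -6599/36708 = -0.18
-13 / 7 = -1.86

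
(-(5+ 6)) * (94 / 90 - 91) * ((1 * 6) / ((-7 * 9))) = -89056 / 945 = -94.24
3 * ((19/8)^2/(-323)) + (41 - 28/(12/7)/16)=130321/3264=39.93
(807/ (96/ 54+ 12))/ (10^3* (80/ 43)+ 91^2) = 104103/ 18024764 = 0.01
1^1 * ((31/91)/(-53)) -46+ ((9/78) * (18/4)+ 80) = 51217/1484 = 34.51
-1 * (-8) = 8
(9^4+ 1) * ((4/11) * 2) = 52496/11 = 4772.36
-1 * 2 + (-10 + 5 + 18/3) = -1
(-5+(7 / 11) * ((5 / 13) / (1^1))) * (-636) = 432480 / 143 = 3024.34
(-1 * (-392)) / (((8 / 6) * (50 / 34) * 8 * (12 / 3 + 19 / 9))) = 22491 / 5500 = 4.09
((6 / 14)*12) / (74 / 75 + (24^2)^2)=0.00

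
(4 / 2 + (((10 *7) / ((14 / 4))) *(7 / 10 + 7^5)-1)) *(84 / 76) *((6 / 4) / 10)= 55730.96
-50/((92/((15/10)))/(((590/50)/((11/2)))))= -885/506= -1.75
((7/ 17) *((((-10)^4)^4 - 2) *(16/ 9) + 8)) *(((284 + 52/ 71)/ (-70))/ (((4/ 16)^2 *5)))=-5175296000000001293824/ 54315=-95282997330387577.90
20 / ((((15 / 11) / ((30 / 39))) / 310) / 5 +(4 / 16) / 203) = 69223000 / 8221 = 8420.27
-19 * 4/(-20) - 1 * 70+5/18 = -65.92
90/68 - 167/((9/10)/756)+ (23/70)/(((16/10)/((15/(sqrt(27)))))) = -4769475/34+ 115 * sqrt(3)/336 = -140278.08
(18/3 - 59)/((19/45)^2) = -107325/361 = -297.30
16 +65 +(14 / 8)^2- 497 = -412.94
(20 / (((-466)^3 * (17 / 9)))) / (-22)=0.00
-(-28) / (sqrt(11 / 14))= 28*sqrt(154) / 11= 31.59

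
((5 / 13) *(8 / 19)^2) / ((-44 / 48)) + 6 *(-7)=-2172006 / 51623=-42.07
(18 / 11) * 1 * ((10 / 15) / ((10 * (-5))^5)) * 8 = -3 / 107421875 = -0.00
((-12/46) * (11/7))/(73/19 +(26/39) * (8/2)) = -3762/59731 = -0.06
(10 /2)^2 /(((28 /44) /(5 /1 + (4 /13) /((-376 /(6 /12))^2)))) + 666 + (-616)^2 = 4892878732627 /12865216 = 380318.43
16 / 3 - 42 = -110 / 3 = -36.67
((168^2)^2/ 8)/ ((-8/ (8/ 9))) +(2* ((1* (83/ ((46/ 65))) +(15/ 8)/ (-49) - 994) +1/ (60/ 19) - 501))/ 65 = -48628941587249/ 4395300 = -11063850.38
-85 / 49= -1.73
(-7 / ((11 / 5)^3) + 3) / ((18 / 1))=1559 / 11979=0.13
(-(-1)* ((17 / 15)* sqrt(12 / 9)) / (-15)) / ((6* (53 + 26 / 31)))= -527* sqrt(3) / 3379725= -0.00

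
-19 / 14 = -1.36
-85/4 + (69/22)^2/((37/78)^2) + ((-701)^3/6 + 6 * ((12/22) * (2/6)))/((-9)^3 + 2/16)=913243724171003/11590791828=78790.45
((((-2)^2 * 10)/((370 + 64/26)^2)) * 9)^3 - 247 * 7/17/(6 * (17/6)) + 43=2954906899611233382802/79825022769163070961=37.02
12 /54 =2 /9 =0.22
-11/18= -0.61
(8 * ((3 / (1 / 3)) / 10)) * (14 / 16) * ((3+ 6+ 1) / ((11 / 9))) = 567 / 11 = 51.55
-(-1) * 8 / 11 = 8 / 11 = 0.73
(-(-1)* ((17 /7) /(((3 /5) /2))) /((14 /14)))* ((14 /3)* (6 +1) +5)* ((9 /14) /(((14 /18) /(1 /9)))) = 9605 /343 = 28.00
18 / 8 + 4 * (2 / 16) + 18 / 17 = 259 / 68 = 3.81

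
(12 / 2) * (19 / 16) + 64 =569 / 8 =71.12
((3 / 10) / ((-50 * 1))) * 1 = -3 / 500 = -0.01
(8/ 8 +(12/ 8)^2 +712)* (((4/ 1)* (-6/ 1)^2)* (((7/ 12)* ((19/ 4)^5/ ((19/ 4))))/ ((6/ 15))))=39149080005/ 512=76463046.88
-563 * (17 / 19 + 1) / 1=-20268 / 19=-1066.74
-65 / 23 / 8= -65 / 184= -0.35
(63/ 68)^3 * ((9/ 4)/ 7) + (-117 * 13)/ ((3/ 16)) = -10202368047/ 1257728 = -8111.74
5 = 5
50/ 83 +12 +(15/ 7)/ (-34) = 247703/ 19754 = 12.54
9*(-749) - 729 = -7470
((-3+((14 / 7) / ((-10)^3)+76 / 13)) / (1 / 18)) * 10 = 166383 / 325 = 511.95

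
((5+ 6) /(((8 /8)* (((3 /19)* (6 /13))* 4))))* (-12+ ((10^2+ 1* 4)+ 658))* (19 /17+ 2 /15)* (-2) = -70810.70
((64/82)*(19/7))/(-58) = -304/8323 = -0.04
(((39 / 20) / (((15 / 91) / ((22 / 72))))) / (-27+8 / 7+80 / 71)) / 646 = -6467461 / 28583949600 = -0.00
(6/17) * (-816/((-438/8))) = 384/73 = 5.26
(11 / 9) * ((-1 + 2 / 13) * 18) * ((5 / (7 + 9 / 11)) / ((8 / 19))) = -28.27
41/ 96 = 0.43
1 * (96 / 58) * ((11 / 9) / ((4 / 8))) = 352 / 87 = 4.05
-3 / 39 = -1 / 13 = -0.08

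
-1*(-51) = 51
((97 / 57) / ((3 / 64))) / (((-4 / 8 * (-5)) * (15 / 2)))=24832 / 12825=1.94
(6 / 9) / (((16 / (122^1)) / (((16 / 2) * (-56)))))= -6832 / 3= -2277.33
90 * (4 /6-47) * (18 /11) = -75060 /11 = -6823.64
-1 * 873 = -873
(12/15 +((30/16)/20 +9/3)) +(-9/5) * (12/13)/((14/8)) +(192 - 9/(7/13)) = 2595029/14560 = 178.23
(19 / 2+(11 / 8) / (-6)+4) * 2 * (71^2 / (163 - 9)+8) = 190281 / 176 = 1081.14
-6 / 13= -0.46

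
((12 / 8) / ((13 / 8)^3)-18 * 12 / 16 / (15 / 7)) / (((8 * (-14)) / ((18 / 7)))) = 1176579 / 8612240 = 0.14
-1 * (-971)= 971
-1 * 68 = -68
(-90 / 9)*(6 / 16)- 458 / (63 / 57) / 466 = -90799 / 19572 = -4.64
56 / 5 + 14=126 / 5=25.20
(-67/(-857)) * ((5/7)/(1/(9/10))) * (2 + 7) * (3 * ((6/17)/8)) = 48843/815864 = 0.06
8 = 8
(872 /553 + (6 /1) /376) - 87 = -8879273 /103964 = -85.41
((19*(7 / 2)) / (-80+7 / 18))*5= -5985 / 1433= -4.18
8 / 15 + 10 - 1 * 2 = 128 / 15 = 8.53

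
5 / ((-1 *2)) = -5 / 2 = -2.50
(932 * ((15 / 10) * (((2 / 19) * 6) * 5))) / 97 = 83880 / 1843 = 45.51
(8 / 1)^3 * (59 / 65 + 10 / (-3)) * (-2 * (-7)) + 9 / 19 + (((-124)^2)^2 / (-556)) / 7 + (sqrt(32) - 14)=-281713569383 / 3604965 + 4 * sqrt(2)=-78140.34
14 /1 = 14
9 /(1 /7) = 63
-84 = -84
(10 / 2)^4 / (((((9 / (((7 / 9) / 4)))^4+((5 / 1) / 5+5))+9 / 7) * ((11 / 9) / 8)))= 36015000 / 40406586253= 0.00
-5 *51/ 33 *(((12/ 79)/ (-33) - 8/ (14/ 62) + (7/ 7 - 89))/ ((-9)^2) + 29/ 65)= 586770181/ 70459389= 8.33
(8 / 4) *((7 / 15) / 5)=14 / 75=0.19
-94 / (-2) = 47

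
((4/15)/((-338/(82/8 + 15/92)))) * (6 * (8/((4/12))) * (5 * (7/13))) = -160944/50531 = -3.19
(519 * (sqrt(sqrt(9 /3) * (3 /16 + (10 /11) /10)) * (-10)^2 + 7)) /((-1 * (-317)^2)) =-90825 * sqrt(11) * 3^(1 /4) /1105379-3633 /100489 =-0.39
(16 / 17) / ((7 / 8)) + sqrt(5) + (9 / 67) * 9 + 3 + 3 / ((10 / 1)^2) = sqrt(5) + 4237319 / 797300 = 7.55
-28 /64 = -7 /16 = -0.44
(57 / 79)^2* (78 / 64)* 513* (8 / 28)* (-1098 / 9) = -3965167323 / 349496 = -11345.39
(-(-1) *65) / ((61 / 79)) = 5135 / 61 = 84.18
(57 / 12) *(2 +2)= 19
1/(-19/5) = -5/19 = -0.26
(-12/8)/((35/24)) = -36/35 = -1.03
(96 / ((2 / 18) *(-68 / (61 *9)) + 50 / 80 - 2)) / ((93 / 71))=-89807616 / 1701745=-52.77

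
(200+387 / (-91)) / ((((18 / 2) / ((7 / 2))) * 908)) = 17813 / 212472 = 0.08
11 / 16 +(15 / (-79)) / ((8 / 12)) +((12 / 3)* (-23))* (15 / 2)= -871651 / 1264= -689.60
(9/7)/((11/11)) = 9/7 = 1.29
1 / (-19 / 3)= -3 / 19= -0.16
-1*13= -13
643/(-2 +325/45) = 5787/47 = 123.13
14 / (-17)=-0.82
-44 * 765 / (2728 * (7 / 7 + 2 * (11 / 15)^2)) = -172125 / 28954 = -5.94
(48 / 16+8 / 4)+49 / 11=104 / 11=9.45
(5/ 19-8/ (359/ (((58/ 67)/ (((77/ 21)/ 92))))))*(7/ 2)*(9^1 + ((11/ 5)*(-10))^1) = 10.05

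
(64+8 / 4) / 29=66 / 29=2.28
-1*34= -34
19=19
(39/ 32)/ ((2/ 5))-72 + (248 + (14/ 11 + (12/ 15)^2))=3184889/ 17600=180.96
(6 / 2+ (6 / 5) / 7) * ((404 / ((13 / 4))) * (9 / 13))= 1614384 / 5915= 272.93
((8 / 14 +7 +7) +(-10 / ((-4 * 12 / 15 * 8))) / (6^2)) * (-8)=-235183 / 2016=-116.66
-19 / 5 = -3.80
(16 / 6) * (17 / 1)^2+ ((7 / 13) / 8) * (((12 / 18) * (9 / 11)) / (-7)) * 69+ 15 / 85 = 22476479 / 29172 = 770.48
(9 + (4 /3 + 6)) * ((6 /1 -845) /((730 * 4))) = -41111 /8760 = -4.69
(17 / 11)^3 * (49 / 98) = 1.85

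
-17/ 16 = -1.06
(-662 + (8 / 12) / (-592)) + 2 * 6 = -577201 / 888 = -650.00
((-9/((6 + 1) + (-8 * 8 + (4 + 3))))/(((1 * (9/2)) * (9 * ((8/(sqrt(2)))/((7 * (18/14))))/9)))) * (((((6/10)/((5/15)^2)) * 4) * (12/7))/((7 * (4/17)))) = 12393 * sqrt(2)/12250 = 1.43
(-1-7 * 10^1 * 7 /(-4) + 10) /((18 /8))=526 /9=58.44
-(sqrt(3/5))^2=-3/5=-0.60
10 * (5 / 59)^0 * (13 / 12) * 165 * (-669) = -2391675 / 2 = -1195837.50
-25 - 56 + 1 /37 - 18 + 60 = -1442 /37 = -38.97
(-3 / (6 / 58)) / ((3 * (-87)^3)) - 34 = -2316113 / 68121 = -34.00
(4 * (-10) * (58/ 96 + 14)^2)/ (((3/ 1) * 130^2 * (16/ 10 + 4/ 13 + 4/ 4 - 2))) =-0.19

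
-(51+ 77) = -128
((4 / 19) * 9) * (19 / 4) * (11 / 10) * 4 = 198 / 5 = 39.60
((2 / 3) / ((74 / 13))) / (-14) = -13 / 1554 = -0.01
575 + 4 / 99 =56929 / 99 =575.04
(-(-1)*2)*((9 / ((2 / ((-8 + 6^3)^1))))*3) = 5616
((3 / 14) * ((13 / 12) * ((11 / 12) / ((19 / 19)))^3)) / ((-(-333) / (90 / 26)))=6655 / 3580416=0.00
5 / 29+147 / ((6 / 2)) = 1426 / 29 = 49.17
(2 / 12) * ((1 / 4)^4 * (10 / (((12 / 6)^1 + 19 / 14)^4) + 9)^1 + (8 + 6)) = 5844359331 / 2498396672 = 2.34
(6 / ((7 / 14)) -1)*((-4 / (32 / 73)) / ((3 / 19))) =-15257 / 24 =-635.71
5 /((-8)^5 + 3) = -1 /6553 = -0.00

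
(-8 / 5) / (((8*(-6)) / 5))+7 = 43 / 6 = 7.17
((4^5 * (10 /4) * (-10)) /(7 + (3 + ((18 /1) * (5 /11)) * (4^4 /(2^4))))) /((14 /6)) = -16896 /217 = -77.86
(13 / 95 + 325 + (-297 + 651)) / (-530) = -32259 / 25175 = -1.28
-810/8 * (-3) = 1215/4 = 303.75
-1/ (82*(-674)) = 1/ 55268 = 0.00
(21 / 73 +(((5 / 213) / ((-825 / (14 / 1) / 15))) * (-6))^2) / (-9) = -12866413 / 400744377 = -0.03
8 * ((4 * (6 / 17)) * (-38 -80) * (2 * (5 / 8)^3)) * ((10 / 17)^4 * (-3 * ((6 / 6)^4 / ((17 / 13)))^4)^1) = 9478681875000 / 118587876497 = 79.93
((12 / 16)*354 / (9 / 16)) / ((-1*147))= -472 / 147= -3.21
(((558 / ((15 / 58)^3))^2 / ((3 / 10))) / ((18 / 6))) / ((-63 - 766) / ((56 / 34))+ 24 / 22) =-90143009349707776 / 39155146875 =-2302200.77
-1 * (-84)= 84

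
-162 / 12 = -27 / 2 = -13.50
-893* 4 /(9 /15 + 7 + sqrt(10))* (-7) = 2375380 /597-312550* sqrt(10) /597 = 2323.30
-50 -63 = -113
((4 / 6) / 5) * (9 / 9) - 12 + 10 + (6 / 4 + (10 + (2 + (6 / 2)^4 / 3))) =1159 / 30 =38.63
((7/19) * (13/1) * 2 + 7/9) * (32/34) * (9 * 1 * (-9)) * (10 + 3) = -3315312/323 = -10264.12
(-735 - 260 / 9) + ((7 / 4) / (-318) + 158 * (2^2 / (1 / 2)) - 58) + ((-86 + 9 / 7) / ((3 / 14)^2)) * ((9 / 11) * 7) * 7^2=-517300.80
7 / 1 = 7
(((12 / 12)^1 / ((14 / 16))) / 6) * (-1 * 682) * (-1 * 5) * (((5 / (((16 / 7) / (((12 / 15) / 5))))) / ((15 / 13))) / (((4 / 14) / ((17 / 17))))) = 31031 / 45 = 689.58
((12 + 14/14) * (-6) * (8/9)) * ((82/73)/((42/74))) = -631072/4599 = -137.22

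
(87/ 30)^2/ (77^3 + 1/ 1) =841/ 45653400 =0.00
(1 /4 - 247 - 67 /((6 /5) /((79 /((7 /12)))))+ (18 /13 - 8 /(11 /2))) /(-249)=10421409 /332332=31.36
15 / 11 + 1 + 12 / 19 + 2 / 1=1044 / 209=5.00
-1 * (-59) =59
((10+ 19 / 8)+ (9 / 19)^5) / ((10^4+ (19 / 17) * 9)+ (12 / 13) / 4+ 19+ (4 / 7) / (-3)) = 1139858341713 / 922001194270808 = 0.00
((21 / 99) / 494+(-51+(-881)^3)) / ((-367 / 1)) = 11147273235377 / 5982834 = 1863209.51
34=34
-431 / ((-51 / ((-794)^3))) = -215744025304 / 51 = -4230275005.96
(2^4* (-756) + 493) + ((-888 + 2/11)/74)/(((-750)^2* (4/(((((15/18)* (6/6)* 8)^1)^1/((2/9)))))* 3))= -1062544729883/91575000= -11603.00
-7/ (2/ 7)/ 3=-49/ 6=-8.17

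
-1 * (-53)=53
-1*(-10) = 10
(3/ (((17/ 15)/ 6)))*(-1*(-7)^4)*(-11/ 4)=3565485/ 34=104867.21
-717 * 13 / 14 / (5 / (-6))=27963 / 35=798.94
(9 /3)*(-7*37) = -777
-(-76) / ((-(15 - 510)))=76 / 495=0.15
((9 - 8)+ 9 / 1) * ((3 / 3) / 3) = 10 / 3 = 3.33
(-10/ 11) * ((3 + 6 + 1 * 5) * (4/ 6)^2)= -560/ 99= -5.66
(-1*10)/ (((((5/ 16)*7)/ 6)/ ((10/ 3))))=-91.43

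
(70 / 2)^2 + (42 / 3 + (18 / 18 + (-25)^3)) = -14385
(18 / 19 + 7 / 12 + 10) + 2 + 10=5365 / 228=23.53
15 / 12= 1.25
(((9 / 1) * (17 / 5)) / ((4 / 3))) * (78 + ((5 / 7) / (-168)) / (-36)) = 56137621 / 31360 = 1790.10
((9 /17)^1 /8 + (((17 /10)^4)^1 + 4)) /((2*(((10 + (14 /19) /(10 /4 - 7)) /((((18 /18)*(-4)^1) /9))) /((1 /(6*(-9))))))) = 40111033 /7720380000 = 0.01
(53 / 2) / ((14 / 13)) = 689 / 28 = 24.61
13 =13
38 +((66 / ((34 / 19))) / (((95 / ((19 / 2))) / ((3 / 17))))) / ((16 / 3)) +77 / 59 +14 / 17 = 109810217 / 2728160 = 40.25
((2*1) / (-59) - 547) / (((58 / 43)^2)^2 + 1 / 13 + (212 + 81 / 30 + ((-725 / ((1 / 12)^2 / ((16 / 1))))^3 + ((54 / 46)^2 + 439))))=7588205742451750 / 64652645788538557166211150006389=0.00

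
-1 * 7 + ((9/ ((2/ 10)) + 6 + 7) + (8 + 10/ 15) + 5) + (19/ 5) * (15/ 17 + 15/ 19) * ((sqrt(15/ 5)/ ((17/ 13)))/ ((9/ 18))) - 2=2808 * sqrt(3)/ 289 + 188/ 3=79.50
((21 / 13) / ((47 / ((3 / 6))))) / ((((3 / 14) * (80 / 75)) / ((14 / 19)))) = 5145 / 92872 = 0.06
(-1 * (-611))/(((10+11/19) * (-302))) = -11609/60702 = -0.19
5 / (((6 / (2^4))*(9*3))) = 40 / 81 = 0.49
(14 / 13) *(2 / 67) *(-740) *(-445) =9220400 / 871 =10585.99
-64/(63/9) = -64/7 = -9.14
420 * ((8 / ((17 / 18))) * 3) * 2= 362880 / 17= 21345.88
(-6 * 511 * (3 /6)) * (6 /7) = -1314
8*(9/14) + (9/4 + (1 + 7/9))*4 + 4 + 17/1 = 2662/63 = 42.25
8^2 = 64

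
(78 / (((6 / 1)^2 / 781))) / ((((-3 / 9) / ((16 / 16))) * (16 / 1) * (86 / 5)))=-50765 / 2752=-18.45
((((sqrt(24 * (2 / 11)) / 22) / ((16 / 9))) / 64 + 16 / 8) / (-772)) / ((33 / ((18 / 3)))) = -1 / 2123 - 9 * sqrt(33) / 263048192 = -0.00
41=41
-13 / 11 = -1.18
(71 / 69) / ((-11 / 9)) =-213 / 253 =-0.84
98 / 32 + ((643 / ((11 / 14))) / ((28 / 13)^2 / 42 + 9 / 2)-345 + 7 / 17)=-134958927 / 822800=-164.02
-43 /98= -0.44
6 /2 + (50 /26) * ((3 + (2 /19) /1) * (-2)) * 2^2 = -11059 /247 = -44.77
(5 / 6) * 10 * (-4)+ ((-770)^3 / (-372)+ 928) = 114216454 / 93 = 1228133.91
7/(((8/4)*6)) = 0.58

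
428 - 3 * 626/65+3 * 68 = 39202/65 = 603.11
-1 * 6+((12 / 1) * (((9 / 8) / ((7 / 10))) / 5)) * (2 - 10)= -258 / 7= -36.86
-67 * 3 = -201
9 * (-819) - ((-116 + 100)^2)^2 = -72907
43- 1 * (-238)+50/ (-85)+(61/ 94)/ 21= 9411095/ 33558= 280.44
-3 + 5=2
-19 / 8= -2.38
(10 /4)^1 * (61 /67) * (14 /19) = 2135 /1273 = 1.68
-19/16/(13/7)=-133/208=-0.64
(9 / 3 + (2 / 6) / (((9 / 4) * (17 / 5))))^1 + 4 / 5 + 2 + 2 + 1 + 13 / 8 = 192203 / 18360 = 10.47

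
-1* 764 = -764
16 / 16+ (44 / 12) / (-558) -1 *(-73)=123865 / 1674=73.99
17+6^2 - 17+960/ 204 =692/ 17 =40.71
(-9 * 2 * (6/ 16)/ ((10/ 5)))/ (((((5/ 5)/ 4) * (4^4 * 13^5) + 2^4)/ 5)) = -135/ 190102144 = -0.00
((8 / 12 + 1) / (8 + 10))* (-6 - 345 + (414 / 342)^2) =-315455 / 9747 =-32.36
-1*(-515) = 515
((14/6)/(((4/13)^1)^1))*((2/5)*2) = 91/15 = 6.07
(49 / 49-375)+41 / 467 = -174617 / 467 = -373.91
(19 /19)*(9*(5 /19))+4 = 121 /19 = 6.37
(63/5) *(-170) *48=-102816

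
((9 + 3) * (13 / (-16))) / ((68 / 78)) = -1521 / 136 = -11.18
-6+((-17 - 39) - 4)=-66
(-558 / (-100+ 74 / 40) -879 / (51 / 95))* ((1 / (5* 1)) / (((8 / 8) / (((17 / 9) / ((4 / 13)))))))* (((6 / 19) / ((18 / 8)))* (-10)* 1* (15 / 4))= 272251925 / 25821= 10543.82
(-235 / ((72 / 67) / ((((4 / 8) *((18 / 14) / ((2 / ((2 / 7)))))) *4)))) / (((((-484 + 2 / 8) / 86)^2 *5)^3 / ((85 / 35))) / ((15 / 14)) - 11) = -8770846720 / 166143309534139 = -0.00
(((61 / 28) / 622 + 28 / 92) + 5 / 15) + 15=18796073 / 1201704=15.64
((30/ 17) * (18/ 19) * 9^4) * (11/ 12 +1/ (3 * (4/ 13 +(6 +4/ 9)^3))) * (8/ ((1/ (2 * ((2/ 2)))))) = 33033191580000/ 205054289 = 161094.86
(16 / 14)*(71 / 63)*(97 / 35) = 55096 / 15435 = 3.57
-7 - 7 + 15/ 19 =-251/ 19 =-13.21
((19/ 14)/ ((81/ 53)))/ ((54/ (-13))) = -13091/ 61236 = -0.21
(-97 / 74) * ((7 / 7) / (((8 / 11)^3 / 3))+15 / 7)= -93411 / 7168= -13.03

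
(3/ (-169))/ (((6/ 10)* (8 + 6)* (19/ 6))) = -15/ 22477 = -0.00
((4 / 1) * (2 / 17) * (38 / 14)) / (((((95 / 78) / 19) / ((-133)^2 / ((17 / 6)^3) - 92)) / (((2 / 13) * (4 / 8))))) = 3072371136 / 2923235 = 1051.02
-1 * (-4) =4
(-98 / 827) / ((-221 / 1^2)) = 0.00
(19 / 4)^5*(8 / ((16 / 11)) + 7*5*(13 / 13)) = 97931.65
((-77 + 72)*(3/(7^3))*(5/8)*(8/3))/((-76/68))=425/6517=0.07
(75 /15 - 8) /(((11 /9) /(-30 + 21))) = 243 /11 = 22.09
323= 323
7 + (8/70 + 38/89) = 23491/3115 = 7.54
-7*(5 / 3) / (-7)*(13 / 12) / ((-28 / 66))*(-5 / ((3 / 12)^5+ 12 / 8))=14.18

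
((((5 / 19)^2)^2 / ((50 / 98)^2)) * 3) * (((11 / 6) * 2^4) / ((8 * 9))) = 26411 / 1172889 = 0.02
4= 4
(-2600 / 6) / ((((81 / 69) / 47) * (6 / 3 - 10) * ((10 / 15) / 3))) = 351325 / 36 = 9759.03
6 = 6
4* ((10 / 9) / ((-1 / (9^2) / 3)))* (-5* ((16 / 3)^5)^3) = 230584300921369395200 / 531441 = 433885042594322.60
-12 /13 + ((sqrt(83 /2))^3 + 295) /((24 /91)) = 7553* sqrt(166) /96 + 348697 /312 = 2131.30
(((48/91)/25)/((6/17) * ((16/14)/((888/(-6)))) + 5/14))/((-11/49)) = -2958816/11157575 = -0.27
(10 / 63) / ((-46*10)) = -1 / 2898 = -0.00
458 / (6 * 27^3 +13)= 458 / 118111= 0.00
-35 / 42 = -5 / 6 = -0.83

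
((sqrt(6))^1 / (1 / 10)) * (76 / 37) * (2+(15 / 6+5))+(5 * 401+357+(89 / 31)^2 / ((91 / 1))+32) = 7220 * sqrt(6) / 37+209365615 / 87451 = 2872.07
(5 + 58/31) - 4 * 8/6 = 143/93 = 1.54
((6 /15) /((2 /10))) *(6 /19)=12 /19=0.63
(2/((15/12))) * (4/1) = 6.40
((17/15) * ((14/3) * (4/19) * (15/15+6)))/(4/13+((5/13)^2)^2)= 190330504/8048115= 23.65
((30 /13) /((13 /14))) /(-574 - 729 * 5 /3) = -420 /302341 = -0.00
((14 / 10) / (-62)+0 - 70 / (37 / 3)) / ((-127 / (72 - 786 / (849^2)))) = 565321428679 / 174997268115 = 3.23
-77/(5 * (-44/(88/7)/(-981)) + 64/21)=-1057518/42101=-25.12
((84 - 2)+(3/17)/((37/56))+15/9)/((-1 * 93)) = -158383/175491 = -0.90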